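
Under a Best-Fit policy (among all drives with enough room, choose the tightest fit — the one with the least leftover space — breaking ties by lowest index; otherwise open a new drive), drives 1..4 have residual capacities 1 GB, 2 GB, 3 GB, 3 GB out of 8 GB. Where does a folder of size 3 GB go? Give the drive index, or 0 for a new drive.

Drives with room: drive 3 (3 GB), drive 4 (3 GB).
Tightest fit is drive 3 with 3 GB free.

3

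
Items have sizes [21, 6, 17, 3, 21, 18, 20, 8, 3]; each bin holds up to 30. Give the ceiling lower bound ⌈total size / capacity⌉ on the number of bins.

Total size = 21 + 6 + 17 + 3 + 21 + 18 + 20 + 8 + 3 = 117.
⌈117 / 30⌉ = 4.

4 bins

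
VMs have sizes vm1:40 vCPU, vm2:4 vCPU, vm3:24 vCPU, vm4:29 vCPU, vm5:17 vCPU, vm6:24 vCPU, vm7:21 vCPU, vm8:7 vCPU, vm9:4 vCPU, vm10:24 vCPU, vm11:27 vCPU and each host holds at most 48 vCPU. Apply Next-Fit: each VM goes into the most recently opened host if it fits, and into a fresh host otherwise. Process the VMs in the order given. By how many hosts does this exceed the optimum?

1

Next-Fit: [40,4] [24] [29,17] [24,21] [7,4,24] [27] → 6 hosts.
Total size 221 vCPU; any packing needs at least ⌈221/48⌉ = 5 hosts.
An optimal packing achieves that bound: [40,7] [29,17] [27,21] [24,24] [24,4,4] → 5 hosts.
Excess: 6 − 5 = 1.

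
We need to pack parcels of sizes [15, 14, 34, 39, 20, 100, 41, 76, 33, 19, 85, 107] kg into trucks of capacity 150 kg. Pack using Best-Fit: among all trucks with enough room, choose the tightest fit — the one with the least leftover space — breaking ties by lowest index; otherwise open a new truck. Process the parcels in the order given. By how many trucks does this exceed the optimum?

Best-Fit: [15,14,34,39,20,19] [100,41] [76,33] [85] [107] → 5 trucks.
Total size 583 kg; any packing needs at least ⌈583/150⌉ = 4 trucks.
An optimal packing achieves that bound: [107,41] [100,39] [85,34,15,14] [76,33,20,19] → 4 trucks.
Excess: 5 − 4 = 1.

1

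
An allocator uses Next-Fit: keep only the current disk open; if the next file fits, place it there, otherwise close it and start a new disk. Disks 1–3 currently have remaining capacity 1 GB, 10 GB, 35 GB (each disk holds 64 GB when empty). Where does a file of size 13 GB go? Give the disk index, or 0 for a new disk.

3

Next-Fit only looks at disk 3, which has 35 GB free.
13 GB fits there.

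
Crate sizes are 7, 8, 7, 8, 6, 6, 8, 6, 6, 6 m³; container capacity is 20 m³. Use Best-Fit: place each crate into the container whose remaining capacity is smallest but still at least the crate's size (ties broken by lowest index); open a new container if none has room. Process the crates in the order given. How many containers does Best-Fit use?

7 m³ → container 1 (remaining 13 m³)
8 m³ → container 1 (remaining 5 m³)
7 m³ → container 2 (remaining 13 m³)
8 m³ → container 2 (remaining 5 m³)
6 m³ → container 3 (remaining 14 m³)
6 m³ → container 3 (remaining 8 m³)
8 m³ → container 3 (remaining 0 m³)
6 m³ → container 4 (remaining 14 m³)
6 m³ → container 4 (remaining 8 m³)
6 m³ → container 4 (remaining 2 m³)

4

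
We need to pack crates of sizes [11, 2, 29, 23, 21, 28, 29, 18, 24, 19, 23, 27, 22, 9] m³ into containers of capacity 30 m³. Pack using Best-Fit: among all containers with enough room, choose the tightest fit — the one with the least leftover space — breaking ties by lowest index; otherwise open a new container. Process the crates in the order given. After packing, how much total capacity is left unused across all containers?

75

container 1: place 11 m³, 19 m³ left
container 1: place 2 m³, 17 m³ left
container 2: place 29 m³, 1 m³ left
container 3: place 23 m³, 7 m³ left
container 4: place 21 m³, 9 m³ left
container 5: place 28 m³, 2 m³ left
container 6: place 29 m³, 1 m³ left
container 7: place 18 m³, 12 m³ left
container 8: place 24 m³, 6 m³ left
container 9: place 19 m³, 11 m³ left
container 10: place 23 m³, 7 m³ left
container 11: place 27 m³, 3 m³ left
container 12: place 22 m³, 8 m³ left
container 4: place 9 m³, 0 m³ left
12 containers × 30 m³ = 360 m³; used 285 m³; unused 75 m³.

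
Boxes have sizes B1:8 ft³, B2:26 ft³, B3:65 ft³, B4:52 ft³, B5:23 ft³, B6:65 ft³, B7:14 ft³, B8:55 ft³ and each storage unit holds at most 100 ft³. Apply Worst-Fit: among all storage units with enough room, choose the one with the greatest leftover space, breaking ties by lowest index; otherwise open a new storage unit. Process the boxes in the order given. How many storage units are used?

4 storage units

Put B1 (8 ft³) in storage unit 1; 92 ft³ remain.
Put B2 (26 ft³) in storage unit 1; 66 ft³ remain.
Put B3 (65 ft³) in storage unit 1; 1 ft³ remain.
Put B4 (52 ft³) in storage unit 2; 48 ft³ remain.
Put B5 (23 ft³) in storage unit 2; 25 ft³ remain.
Put B6 (65 ft³) in storage unit 3; 35 ft³ remain.
Put B7 (14 ft³) in storage unit 3; 21 ft³ remain.
Put B8 (55 ft³) in storage unit 4; 45 ft³ remain.
Final storage units: [8,26,65] [52,23] [65,14] [55].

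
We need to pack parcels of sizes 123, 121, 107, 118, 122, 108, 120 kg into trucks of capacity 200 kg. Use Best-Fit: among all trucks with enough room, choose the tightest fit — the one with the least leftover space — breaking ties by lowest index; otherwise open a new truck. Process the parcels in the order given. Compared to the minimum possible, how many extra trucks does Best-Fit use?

Best-Fit: [123] [121] [107] [118] [122] [108] [120] → 7 trucks.
7 parcels exceed 100 kg (half the capacity), and no two of those can share a truck, so at least 7 trucks are needed.
So 7 is already optimal.

0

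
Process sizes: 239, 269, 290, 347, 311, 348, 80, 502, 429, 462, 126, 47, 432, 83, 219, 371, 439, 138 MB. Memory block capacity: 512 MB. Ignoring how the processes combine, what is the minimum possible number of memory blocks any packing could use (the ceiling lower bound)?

Total size = 239 + 269 + 290 + 347 + 311 + 348 + 80 + 502 + 429 + 462 + 126 + 47 + 432 + 83 + 219 + 371 + 439 + 138 = 5132 MB.
⌈5132 / 512⌉ = 11.

11 memory blocks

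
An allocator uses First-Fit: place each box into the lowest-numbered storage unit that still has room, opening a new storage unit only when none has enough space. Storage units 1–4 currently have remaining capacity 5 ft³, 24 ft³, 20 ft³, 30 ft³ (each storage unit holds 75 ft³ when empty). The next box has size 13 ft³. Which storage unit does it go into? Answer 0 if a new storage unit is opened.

2

Storage units with room: storage unit 2 (24 ft³), storage unit 3 (20 ft³), storage unit 4 (30 ft³).
The first with room is storage unit 2.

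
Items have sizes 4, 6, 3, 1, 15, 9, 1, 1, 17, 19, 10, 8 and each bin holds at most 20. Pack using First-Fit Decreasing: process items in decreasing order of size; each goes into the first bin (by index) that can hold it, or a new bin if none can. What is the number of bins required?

Sorted descending: 19, 17, 15, 10, 9, 8, 6, 4, 3, 1, 1, 1.
bin 1: place 19, 1 left
bin 2: place 17, 3 left
bin 3: place 15, 5 left
bin 4: place 10, 10 left
bin 4: place 9, 1 left
bin 5: place 8, 12 left
bin 5: place 6, 6 left
bin 3: place 4, 1 left
bin 2: place 3, 0 left
bin 1: place 1, 0 left
bin 3: place 1, 0 left
bin 4: place 1, 0 left

5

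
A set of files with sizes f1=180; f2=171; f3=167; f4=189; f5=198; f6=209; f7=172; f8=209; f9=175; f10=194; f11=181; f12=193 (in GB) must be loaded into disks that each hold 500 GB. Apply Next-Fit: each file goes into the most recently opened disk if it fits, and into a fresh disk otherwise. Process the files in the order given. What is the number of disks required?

6

disk 1: place f1 (180 GB), 320 GB left
disk 1: place f2 (171 GB), 149 GB left
disk 2: place f3 (167 GB), 333 GB left
disk 2: place f4 (189 GB), 144 GB left
disk 3: place f5 (198 GB), 302 GB left
disk 3: place f6 (209 GB), 93 GB left
disk 4: place f7 (172 GB), 328 GB left
disk 4: place f8 (209 GB), 119 GB left
disk 5: place f9 (175 GB), 325 GB left
disk 5: place f10 (194 GB), 131 GB left
disk 6: place f11 (181 GB), 319 GB left
disk 6: place f12 (193 GB), 126 GB left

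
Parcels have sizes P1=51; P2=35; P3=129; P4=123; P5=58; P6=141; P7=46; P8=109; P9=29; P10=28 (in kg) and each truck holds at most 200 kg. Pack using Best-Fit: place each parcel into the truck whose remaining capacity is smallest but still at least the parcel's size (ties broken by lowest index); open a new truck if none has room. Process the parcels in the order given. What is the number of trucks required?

P1 (51 kg) → truck 1 (remaining 149 kg)
P2 (35 kg) → truck 1 (remaining 114 kg)
P3 (129 kg) → truck 2 (remaining 71 kg)
P4 (123 kg) → truck 3 (remaining 77 kg)
P5 (58 kg) → truck 2 (remaining 13 kg)
P6 (141 kg) → truck 4 (remaining 59 kg)
P7 (46 kg) → truck 4 (remaining 13 kg)
P8 (109 kg) → truck 1 (remaining 5 kg)
P9 (29 kg) → truck 3 (remaining 48 kg)
P10 (28 kg) → truck 3 (remaining 20 kg)

4 trucks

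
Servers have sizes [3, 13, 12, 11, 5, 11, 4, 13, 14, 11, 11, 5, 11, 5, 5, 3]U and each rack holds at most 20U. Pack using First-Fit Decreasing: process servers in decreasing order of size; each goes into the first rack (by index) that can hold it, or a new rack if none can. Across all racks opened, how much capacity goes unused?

43

Sorted descending: 14, 13, 13, 12, 11, 11, 11, 11, 11, 5, 5, 5, 5, 4, 3, 3.
rack 1: place 14U, 6U left
rack 2: place 13U, 7U left
rack 3: place 13U, 7U left
rack 4: place 12U, 8U left
rack 5: place 11U, 9U left
rack 6: place 11U, 9U left
rack 7: place 11U, 9U left
rack 8: place 11U, 9U left
rack 9: place 11U, 9U left
rack 1: place 5U, 1U left
rack 2: place 5U, 2U left
rack 3: place 5U, 2U left
rack 4: place 5U, 3U left
rack 5: place 4U, 5U left
rack 4: place 3U, 0U left
rack 5: place 3U, 2U left
9 racks × 20U = 180U; used 137U; unused 43U.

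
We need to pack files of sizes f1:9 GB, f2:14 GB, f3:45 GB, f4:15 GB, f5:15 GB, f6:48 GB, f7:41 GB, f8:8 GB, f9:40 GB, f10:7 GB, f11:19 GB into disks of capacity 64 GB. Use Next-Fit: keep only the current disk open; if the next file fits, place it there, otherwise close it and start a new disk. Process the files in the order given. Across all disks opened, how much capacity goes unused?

123

f1 (9 GB) → disk 1 (remaining 55 GB)
f2 (14 GB) → disk 1 (remaining 41 GB)
f3 (45 GB) → disk 2 (remaining 19 GB)
f4 (15 GB) → disk 2 (remaining 4 GB)
f5 (15 GB) → disk 3 (remaining 49 GB)
f6 (48 GB) → disk 3 (remaining 1 GB)
f7 (41 GB) → disk 4 (remaining 23 GB)
f8 (8 GB) → disk 4 (remaining 15 GB)
f9 (40 GB) → disk 5 (remaining 24 GB)
f10 (7 GB) → disk 5 (remaining 17 GB)
f11 (19 GB) → disk 6 (remaining 45 GB)
6 disks × 64 GB = 384 GB; used 261 GB; unused 123 GB.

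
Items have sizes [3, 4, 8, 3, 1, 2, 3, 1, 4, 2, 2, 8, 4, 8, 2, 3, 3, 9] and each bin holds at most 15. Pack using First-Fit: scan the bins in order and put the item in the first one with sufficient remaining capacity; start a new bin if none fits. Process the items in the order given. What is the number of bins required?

Put 3 in bin 1; 12 remain.
Put 4 in bin 1; 8 remain.
Put 8 in bin 1; 0 remain.
Put 3 in bin 2; 12 remain.
Put 1 in bin 2; 11 remain.
Put 2 in bin 2; 9 remain.
Put 3 in bin 2; 6 remain.
Put 1 in bin 2; 5 remain.
Put 4 in bin 2; 1 remain.
Put 2 in bin 3; 13 remain.
Put 2 in bin 3; 11 remain.
Put 8 in bin 3; 3 remain.
Put 4 in bin 4; 11 remain.
Put 8 in bin 4; 3 remain.
Put 2 in bin 3; 1 remain.
Put 3 in bin 4; 0 remain.
Put 3 in bin 5; 12 remain.
Put 9 in bin 5; 3 remain.
Final bins: [3,4,8] [3,1,2,3,1,4] [2,2,8,2] [4,8,3] [3,9].

5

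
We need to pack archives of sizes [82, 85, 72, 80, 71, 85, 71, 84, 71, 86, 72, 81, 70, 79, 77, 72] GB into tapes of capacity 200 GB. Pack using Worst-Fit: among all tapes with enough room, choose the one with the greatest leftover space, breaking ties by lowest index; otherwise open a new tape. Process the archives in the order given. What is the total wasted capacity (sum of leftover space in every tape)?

362

tape 1: place 82 GB, 118 GB left
tape 1: place 85 GB, 33 GB left
tape 2: place 72 GB, 128 GB left
tape 2: place 80 GB, 48 GB left
tape 3: place 71 GB, 129 GB left
tape 3: place 85 GB, 44 GB left
tape 4: place 71 GB, 129 GB left
tape 4: place 84 GB, 45 GB left
tape 5: place 71 GB, 129 GB left
tape 5: place 86 GB, 43 GB left
tape 6: place 72 GB, 128 GB left
tape 6: place 81 GB, 47 GB left
tape 7: place 70 GB, 130 GB left
tape 7: place 79 GB, 51 GB left
tape 8: place 77 GB, 123 GB left
tape 8: place 72 GB, 51 GB left
8 tapes × 200 GB = 1600 GB; used 1238 GB; unused 362 GB.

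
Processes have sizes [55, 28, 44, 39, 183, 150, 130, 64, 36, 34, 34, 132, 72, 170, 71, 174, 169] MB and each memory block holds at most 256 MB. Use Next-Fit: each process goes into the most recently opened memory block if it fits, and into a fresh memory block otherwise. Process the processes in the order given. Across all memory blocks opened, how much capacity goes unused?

463

55 MB → memory block 1 (remaining 201 MB)
28 MB → memory block 1 (remaining 173 MB)
44 MB → memory block 1 (remaining 129 MB)
39 MB → memory block 1 (remaining 90 MB)
183 MB → memory block 2 (remaining 73 MB)
150 MB → memory block 3 (remaining 106 MB)
130 MB → memory block 4 (remaining 126 MB)
64 MB → memory block 4 (remaining 62 MB)
36 MB → memory block 4 (remaining 26 MB)
34 MB → memory block 5 (remaining 222 MB)
34 MB → memory block 5 (remaining 188 MB)
132 MB → memory block 5 (remaining 56 MB)
72 MB → memory block 6 (remaining 184 MB)
170 MB → memory block 6 (remaining 14 MB)
71 MB → memory block 7 (remaining 185 MB)
174 MB → memory block 7 (remaining 11 MB)
169 MB → memory block 8 (remaining 87 MB)
8 memory blocks × 256 MB = 2048 MB; used 1585 MB; unused 463 MB.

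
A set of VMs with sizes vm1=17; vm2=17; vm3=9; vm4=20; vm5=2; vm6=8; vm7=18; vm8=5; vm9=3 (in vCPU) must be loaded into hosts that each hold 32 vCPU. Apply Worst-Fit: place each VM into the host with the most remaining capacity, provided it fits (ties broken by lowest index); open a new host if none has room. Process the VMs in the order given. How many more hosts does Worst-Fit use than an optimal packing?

0

Worst-Fit: [17,9] [17,2,8] [20,3] [18,5] → 4 hosts.
Total size 99 vCPU; any packing needs at least ⌈99/32⌉ = 4 hosts.
So 4 is already optimal.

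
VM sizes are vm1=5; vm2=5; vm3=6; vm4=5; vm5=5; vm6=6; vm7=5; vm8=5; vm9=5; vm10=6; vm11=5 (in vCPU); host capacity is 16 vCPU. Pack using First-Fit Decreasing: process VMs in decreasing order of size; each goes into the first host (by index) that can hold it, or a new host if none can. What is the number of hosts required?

Sorted descending: 6, 6, 6, 5, 5, 5, 5, 5, 5, 5, 5.
host 1: place 6 vCPU, 10 vCPU left
host 1: place 6 vCPU, 4 vCPU left
host 2: place 6 vCPU, 10 vCPU left
host 2: place 5 vCPU, 5 vCPU left
host 2: place 5 vCPU, 0 vCPU left
host 3: place 5 vCPU, 11 vCPU left
host 3: place 5 vCPU, 6 vCPU left
host 3: place 5 vCPU, 1 vCPU left
host 4: place 5 vCPU, 11 vCPU left
host 4: place 5 vCPU, 6 vCPU left
host 4: place 5 vCPU, 1 vCPU left

4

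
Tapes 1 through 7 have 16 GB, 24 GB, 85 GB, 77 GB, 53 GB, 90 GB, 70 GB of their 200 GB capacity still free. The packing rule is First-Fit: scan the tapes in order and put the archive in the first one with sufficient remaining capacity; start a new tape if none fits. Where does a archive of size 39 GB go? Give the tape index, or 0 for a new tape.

3

Tapes with room: tape 3 (85 GB), tape 4 (77 GB), tape 5 (53 GB), tape 6 (90 GB), tape 7 (70 GB).
The first with room is tape 3.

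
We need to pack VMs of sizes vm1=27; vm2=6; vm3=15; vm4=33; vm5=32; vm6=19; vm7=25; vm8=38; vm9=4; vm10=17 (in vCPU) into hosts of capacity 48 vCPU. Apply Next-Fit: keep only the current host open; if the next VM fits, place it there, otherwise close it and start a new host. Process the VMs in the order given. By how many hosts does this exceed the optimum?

Next-Fit: [27,6,15] [33] [32] [19,25] [38,4] [17] → 6 hosts.
Total size 216 vCPU; any packing needs at least ⌈216/48⌉ = 5 hosts.
An optimal packing achieves that bound: [38,6,4] [33,15] [32] [27,19] [25,17] → 5 hosts.
Excess: 6 − 5 = 1.

1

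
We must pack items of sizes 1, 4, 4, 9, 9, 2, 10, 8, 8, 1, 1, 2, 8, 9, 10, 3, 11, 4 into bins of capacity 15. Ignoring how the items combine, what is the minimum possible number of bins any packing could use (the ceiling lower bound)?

Total size = 1 + 4 + 4 + 9 + 9 + 2 + 10 + 8 + 8 + 1 + 1 + 2 + 8 + 9 + 10 + 3 + 11 + 4 = 104.
⌈104 / 15⌉ = 7.

7 bins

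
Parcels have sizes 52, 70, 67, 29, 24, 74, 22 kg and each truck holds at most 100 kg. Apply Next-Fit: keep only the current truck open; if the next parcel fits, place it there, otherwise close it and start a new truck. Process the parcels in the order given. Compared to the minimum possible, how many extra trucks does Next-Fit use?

Next-Fit: [52] [70] [67,29] [24,74] [22] → 5 trucks.
Total size 338 kg; any packing needs at least ⌈338/100⌉ = 4 trucks.
An optimal packing achieves that bound: [74,24] [70,29] [67,22] [52] → 4 trucks.
Excess: 5 − 4 = 1.

1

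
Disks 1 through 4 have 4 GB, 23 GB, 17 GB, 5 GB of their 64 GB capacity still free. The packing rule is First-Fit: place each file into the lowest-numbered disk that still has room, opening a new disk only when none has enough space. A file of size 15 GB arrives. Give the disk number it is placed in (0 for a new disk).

2

Disks with room: disk 2 (23 GB), disk 3 (17 GB).
The first with room is disk 2.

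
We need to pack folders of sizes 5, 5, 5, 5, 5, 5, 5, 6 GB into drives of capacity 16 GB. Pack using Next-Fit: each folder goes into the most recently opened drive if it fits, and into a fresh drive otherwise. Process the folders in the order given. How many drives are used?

3

Put 5 GB in drive 1; 11 GB remain.
Put 5 GB in drive 1; 6 GB remain.
Put 5 GB in drive 1; 1 GB remain.
Put 5 GB in drive 2; 11 GB remain.
Put 5 GB in drive 2; 6 GB remain.
Put 5 GB in drive 2; 1 GB remain.
Put 5 GB in drive 3; 11 GB remain.
Put 6 GB in drive 3; 5 GB remain.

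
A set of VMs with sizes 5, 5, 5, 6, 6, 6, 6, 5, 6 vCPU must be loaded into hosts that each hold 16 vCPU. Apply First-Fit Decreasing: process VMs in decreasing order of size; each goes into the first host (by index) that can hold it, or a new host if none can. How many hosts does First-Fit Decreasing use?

4

Sorted descending: 6, 6, 6, 6, 6, 5, 5, 5, 5.
host 1: place 6 vCPU, 10 vCPU left
host 1: place 6 vCPU, 4 vCPU left
host 2: place 6 vCPU, 10 vCPU left
host 2: place 6 vCPU, 4 vCPU left
host 3: place 6 vCPU, 10 vCPU left
host 3: place 5 vCPU, 5 vCPU left
host 3: place 5 vCPU, 0 vCPU left
host 4: place 5 vCPU, 11 vCPU left
host 4: place 5 vCPU, 6 vCPU left
Final hosts: [6,6] [6,6] [6,5,5] [5,5].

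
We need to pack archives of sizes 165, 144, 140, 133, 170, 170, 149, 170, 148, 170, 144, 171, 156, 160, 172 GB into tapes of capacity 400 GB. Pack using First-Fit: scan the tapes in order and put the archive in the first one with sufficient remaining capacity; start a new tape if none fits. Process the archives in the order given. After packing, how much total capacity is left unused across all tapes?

165 GB → tape 1 (remaining 235 GB)
144 GB → tape 1 (remaining 91 GB)
140 GB → tape 2 (remaining 260 GB)
133 GB → tape 2 (remaining 127 GB)
170 GB → tape 3 (remaining 230 GB)
170 GB → tape 3 (remaining 60 GB)
149 GB → tape 4 (remaining 251 GB)
170 GB → tape 4 (remaining 81 GB)
148 GB → tape 5 (remaining 252 GB)
170 GB → tape 5 (remaining 82 GB)
144 GB → tape 6 (remaining 256 GB)
171 GB → tape 6 (remaining 85 GB)
156 GB → tape 7 (remaining 244 GB)
160 GB → tape 7 (remaining 84 GB)
172 GB → tape 8 (remaining 228 GB)
8 tapes × 400 GB = 3200 GB; used 2362 GB; unused 838 GB.

838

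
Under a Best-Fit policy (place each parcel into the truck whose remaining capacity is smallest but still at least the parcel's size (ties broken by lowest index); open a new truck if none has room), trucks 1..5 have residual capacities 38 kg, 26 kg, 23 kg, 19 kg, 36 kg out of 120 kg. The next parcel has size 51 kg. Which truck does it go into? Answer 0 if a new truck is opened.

No truck has ≥ 51 kg free, so a new truck is opened.

0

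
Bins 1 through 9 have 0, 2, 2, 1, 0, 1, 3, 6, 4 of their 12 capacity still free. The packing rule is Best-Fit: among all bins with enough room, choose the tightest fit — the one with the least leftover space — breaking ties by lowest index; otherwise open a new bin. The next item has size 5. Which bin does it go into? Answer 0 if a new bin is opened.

Bins with room: bin 8 (6).
Tightest fit is bin 8 with 6 free.

8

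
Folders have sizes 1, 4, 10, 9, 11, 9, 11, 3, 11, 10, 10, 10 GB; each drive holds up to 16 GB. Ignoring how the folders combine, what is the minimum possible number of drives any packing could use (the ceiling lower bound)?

Total size = 1 + 4 + 10 + 9 + 11 + 9 + 11 + 3 + 11 + 10 + 10 + 10 = 99 GB.
⌈99 / 16⌉ = 7.

7 drives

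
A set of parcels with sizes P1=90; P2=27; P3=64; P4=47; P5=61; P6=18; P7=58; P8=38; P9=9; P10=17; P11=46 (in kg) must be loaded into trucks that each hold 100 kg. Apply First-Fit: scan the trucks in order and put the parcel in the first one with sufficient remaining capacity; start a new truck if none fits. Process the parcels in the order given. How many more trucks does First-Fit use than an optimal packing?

First-Fit: [90,9] [27,64] [47,18,17] [61,38] [58] [46] → 6 trucks.
Total size 475 kg; any packing needs at least ⌈475/100⌉ = 5 trucks.
An optimal packing achieves that bound: [90,9] [64,27] [61,38] [58,18,17] [47,46] → 5 trucks.
Excess: 6 − 5 = 1.

1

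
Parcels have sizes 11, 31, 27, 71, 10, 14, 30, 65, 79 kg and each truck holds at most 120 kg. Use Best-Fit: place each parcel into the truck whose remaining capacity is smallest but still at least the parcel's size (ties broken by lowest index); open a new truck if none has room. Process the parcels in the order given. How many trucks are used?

truck 1: place 11 kg, 109 kg left
truck 1: place 31 kg, 78 kg left
truck 1: place 27 kg, 51 kg left
truck 2: place 71 kg, 49 kg left
truck 2: place 10 kg, 39 kg left
truck 2: place 14 kg, 25 kg left
truck 1: place 30 kg, 21 kg left
truck 3: place 65 kg, 55 kg left
truck 4: place 79 kg, 41 kg left

4 trucks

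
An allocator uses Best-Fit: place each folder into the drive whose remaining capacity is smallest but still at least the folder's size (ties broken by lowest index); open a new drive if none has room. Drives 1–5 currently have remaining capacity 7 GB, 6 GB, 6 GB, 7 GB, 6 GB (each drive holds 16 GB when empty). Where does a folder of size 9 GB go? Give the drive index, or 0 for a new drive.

0

No drive has ≥ 9 GB free, so a new drive is opened.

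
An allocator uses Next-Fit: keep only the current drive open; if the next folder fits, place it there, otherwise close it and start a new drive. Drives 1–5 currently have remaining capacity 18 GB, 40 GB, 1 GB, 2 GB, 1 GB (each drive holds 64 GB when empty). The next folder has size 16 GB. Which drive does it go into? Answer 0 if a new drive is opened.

Next-Fit only looks at drive 5, which has 1 GB free.
16 GB does not fit, so a new drive is opened.

0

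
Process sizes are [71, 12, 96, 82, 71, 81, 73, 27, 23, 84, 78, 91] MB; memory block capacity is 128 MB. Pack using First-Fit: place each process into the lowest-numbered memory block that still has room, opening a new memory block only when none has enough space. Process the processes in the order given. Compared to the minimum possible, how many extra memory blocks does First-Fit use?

First-Fit: [71,12,27] [96,23] [82] [71] [81] [73] [84] [78] [91] → 9 memory blocks.
9 processes exceed 64 MB (half the capacity), and no two of those can share a memory block, so at least 9 memory blocks are needed.
So 9 is already optimal.

0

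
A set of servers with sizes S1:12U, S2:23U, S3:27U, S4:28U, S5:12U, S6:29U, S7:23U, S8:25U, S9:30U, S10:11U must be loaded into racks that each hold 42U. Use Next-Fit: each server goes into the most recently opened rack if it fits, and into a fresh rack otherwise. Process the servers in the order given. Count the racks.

S1 (12U) → rack 1 (remaining 30U)
S2 (23U) → rack 1 (remaining 7U)
S3 (27U) → rack 2 (remaining 15U)
S4 (28U) → rack 3 (remaining 14U)
S5 (12U) → rack 3 (remaining 2U)
S6 (29U) → rack 4 (remaining 13U)
S7 (23U) → rack 5 (remaining 19U)
S8 (25U) → rack 6 (remaining 17U)
S9 (30U) → rack 7 (remaining 12U)
S10 (11U) → rack 7 (remaining 1U)
Final racks: [12,23] [27] [28,12] [29] [23] [25] [30,11].

7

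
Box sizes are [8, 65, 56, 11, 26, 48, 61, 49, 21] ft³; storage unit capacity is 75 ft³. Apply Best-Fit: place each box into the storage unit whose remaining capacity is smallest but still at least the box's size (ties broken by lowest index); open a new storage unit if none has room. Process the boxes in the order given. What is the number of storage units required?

5 storage units

8 ft³ → storage unit 1 (remaining 67 ft³)
65 ft³ → storage unit 1 (remaining 2 ft³)
56 ft³ → storage unit 2 (remaining 19 ft³)
11 ft³ → storage unit 2 (remaining 8 ft³)
26 ft³ → storage unit 3 (remaining 49 ft³)
48 ft³ → storage unit 3 (remaining 1 ft³)
61 ft³ → storage unit 4 (remaining 14 ft³)
49 ft³ → storage unit 5 (remaining 26 ft³)
21 ft³ → storage unit 5 (remaining 5 ft³)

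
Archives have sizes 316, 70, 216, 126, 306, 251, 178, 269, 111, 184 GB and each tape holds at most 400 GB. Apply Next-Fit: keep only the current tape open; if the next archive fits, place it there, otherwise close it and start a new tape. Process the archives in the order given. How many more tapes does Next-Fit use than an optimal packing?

1

Next-Fit: [316,70] [216,126] [306] [251] [178] [269,111] [184] → 7 tapes.
Total size 2027 GB; any packing needs at least ⌈2027/400⌉ = 6 tapes.
An optimal packing achieves that bound: [316,70] [306] [269,126] [251,111] [216,184] [178] → 6 tapes.
Excess: 7 − 6 = 1.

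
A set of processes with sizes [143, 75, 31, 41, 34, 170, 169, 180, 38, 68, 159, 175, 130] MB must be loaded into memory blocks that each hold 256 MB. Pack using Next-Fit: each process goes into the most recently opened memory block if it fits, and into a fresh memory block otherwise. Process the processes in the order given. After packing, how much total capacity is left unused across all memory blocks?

379

memory block 1: place 143 MB, 113 MB left
memory block 1: place 75 MB, 38 MB left
memory block 1: place 31 MB, 7 MB left
memory block 2: place 41 MB, 215 MB left
memory block 2: place 34 MB, 181 MB left
memory block 2: place 170 MB, 11 MB left
memory block 3: place 169 MB, 87 MB left
memory block 4: place 180 MB, 76 MB left
memory block 4: place 38 MB, 38 MB left
memory block 5: place 68 MB, 188 MB left
memory block 5: place 159 MB, 29 MB left
memory block 6: place 175 MB, 81 MB left
memory block 7: place 130 MB, 126 MB left
7 memory blocks × 256 MB = 1792 MB; used 1413 MB; unused 379 MB.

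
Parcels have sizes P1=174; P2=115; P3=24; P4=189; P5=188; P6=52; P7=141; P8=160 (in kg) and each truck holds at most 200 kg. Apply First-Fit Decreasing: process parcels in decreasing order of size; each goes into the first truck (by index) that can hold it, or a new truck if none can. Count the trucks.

6

Sorted descending: 189, 188, 174, 160, 141, 115, 52, 24.
Put 189 kg in truck 1; 11 kg remain.
Put 188 kg in truck 2; 12 kg remain.
Put 174 kg in truck 3; 26 kg remain.
Put 160 kg in truck 4; 40 kg remain.
Put 141 kg in truck 5; 59 kg remain.
Put 115 kg in truck 6; 85 kg remain.
Put 52 kg in truck 5; 7 kg remain.
Put 24 kg in truck 3; 2 kg remain.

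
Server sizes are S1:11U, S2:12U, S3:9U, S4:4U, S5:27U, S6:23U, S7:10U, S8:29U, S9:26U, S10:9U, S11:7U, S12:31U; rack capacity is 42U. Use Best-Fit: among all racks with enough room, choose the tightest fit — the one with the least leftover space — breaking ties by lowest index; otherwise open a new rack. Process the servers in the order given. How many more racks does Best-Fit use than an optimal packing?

1

Best-Fit: [11,12,9,4] [27,10] [23] [29,9] [26,7] [31] → 6 racks.
Total size 198U; any packing needs at least ⌈198/42⌉ = 5 racks.
An optimal packing achieves that bound: [31,11] [29,12] [27,10,4] [26,9,7] [23,9] → 5 racks.
Excess: 6 − 5 = 1.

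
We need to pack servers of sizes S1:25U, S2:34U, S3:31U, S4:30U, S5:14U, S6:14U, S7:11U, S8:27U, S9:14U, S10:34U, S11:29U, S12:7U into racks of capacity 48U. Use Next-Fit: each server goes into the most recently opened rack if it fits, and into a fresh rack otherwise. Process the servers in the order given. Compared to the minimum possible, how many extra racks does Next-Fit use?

Next-Fit: [25] [34] [31] [30,14] [14,11] [27,14] [34] [29,7] → 8 racks.
7 servers exceed 24U (half the capacity), and no two of those can share a rack, so at least 7 racks are needed.
An optimal packing achieves that bound: [34,14] [34,14] [31,14] [30,11,7] [29] [27] [25] → 7 racks.
Excess: 8 − 7 = 1.

1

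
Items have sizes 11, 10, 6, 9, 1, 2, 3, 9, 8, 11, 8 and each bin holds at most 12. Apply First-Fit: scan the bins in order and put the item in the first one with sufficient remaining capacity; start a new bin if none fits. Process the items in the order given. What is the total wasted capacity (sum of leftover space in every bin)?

18

11 → bin 1 (remaining 1)
10 → bin 2 (remaining 2)
6 → bin 3 (remaining 6)
9 → bin 4 (remaining 3)
1 → bin 1 (remaining 0)
2 → bin 2 (remaining 0)
3 → bin 3 (remaining 3)
9 → bin 5 (remaining 3)
8 → bin 6 (remaining 4)
11 → bin 7 (remaining 1)
8 → bin 8 (remaining 4)
8 bins × 12 = 96; used 78; unused 18.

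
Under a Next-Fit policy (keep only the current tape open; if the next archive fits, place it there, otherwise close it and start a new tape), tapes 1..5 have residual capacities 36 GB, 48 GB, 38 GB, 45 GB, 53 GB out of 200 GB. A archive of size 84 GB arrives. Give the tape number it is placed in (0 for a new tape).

Next-Fit only looks at tape 5, which has 53 GB free.
84 GB does not fit, so a new tape is opened.

0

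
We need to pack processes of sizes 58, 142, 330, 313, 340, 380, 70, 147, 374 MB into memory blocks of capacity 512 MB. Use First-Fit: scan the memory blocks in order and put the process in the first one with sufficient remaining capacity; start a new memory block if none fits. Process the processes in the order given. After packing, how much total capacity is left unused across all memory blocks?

918

memory block 1: place 58 MB, 454 MB left
memory block 1: place 142 MB, 312 MB left
memory block 2: place 330 MB, 182 MB left
memory block 3: place 313 MB, 199 MB left
memory block 4: place 340 MB, 172 MB left
memory block 5: place 380 MB, 132 MB left
memory block 1: place 70 MB, 242 MB left
memory block 1: place 147 MB, 95 MB left
memory block 6: place 374 MB, 138 MB left
6 memory blocks × 512 MB = 3072 MB; used 2154 MB; unused 918 MB.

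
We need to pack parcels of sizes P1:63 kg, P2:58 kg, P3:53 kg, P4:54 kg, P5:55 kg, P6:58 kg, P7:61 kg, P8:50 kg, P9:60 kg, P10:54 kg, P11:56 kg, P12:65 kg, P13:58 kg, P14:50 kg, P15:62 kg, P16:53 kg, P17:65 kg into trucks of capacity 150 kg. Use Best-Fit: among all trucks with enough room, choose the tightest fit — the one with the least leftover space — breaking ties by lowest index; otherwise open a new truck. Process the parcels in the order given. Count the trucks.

P1 (63 kg) → truck 1 (remaining 87 kg)
P2 (58 kg) → truck 1 (remaining 29 kg)
P3 (53 kg) → truck 2 (remaining 97 kg)
P4 (54 kg) → truck 2 (remaining 43 kg)
P5 (55 kg) → truck 3 (remaining 95 kg)
P6 (58 kg) → truck 3 (remaining 37 kg)
P7 (61 kg) → truck 4 (remaining 89 kg)
P8 (50 kg) → truck 4 (remaining 39 kg)
P9 (60 kg) → truck 5 (remaining 90 kg)
P10 (54 kg) → truck 5 (remaining 36 kg)
P11 (56 kg) → truck 6 (remaining 94 kg)
P12 (65 kg) → truck 6 (remaining 29 kg)
P13 (58 kg) → truck 7 (remaining 92 kg)
P14 (50 kg) → truck 7 (remaining 42 kg)
P15 (62 kg) → truck 8 (remaining 88 kg)
P16 (53 kg) → truck 8 (remaining 35 kg)
P17 (65 kg) → truck 9 (remaining 85 kg)

9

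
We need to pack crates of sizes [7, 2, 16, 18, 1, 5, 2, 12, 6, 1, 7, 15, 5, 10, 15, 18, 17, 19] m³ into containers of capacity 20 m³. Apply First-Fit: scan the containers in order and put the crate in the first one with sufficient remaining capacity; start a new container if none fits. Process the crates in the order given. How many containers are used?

11

7 m³ → container 1 (remaining 13 m³)
2 m³ → container 1 (remaining 11 m³)
16 m³ → container 2 (remaining 4 m³)
18 m³ → container 3 (remaining 2 m³)
1 m³ → container 1 (remaining 10 m³)
5 m³ → container 1 (remaining 5 m³)
2 m³ → container 1 (remaining 3 m³)
12 m³ → container 4 (remaining 8 m³)
6 m³ → container 4 (remaining 2 m³)
1 m³ → container 1 (remaining 2 m³)
7 m³ → container 5 (remaining 13 m³)
15 m³ → container 6 (remaining 5 m³)
5 m³ → container 5 (remaining 8 m³)
10 m³ → container 7 (remaining 10 m³)
15 m³ → container 8 (remaining 5 m³)
18 m³ → container 9 (remaining 2 m³)
17 m³ → container 10 (remaining 3 m³)
19 m³ → container 11 (remaining 1 m³)
Final containers: [7,2,1,5,2,1] [16] [18] [12,6] [7,5] [15] [10] [15] [18] [17] [19].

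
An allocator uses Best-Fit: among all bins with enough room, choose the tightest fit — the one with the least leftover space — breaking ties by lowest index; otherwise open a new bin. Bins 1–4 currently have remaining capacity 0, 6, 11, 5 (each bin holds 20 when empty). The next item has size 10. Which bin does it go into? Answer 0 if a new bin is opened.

3

Bins with room: bin 3 (11).
Tightest fit is bin 3 with 11 free.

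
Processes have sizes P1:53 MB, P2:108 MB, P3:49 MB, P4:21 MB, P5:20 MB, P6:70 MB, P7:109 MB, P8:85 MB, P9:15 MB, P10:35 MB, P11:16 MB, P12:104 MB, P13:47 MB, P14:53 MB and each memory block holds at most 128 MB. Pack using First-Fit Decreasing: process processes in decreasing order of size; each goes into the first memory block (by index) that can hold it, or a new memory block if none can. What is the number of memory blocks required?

7

Sorted descending: 109, 108, 104, 85, 70, 53, 53, 49, 47, 35, 21, 20, 16, 15.
Put 109 MB in memory block 1; 19 MB remain.
Put 108 MB in memory block 2; 20 MB remain.
Put 104 MB in memory block 3; 24 MB remain.
Put 85 MB in memory block 4; 43 MB remain.
Put 70 MB in memory block 5; 58 MB remain.
Put 53 MB in memory block 5; 5 MB remain.
Put 53 MB in memory block 6; 75 MB remain.
Put 49 MB in memory block 6; 26 MB remain.
Put 47 MB in memory block 7; 81 MB remain.
Put 35 MB in memory block 4; 8 MB remain.
Put 21 MB in memory block 3; 3 MB remain.
Put 20 MB in memory block 2; 0 MB remain.
Put 16 MB in memory block 1; 3 MB remain.
Put 15 MB in memory block 6; 11 MB remain.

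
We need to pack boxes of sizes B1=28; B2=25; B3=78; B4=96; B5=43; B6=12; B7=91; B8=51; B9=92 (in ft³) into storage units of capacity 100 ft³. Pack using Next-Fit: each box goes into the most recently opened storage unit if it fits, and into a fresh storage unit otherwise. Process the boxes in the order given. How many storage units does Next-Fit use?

Put B1 (28 ft³) in storage unit 1; 72 ft³ remain.
Put B2 (25 ft³) in storage unit 1; 47 ft³ remain.
Put B3 (78 ft³) in storage unit 2; 22 ft³ remain.
Put B4 (96 ft³) in storage unit 3; 4 ft³ remain.
Put B5 (43 ft³) in storage unit 4; 57 ft³ remain.
Put B6 (12 ft³) in storage unit 4; 45 ft³ remain.
Put B7 (91 ft³) in storage unit 5; 9 ft³ remain.
Put B8 (51 ft³) in storage unit 6; 49 ft³ remain.
Put B9 (92 ft³) in storage unit 7; 8 ft³ remain.
Final storage units: [28,25] [78] [96] [43,12] [91] [51] [92].

7 storage units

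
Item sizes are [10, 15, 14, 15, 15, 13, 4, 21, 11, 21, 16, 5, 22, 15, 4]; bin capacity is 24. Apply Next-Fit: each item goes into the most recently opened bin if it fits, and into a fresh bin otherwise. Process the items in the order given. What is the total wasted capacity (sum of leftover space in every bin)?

10 → bin 1 (remaining 14)
15 → bin 2 (remaining 9)
14 → bin 3 (remaining 10)
15 → bin 4 (remaining 9)
15 → bin 5 (remaining 9)
13 → bin 6 (remaining 11)
4 → bin 6 (remaining 7)
21 → bin 7 (remaining 3)
11 → bin 8 (remaining 13)
21 → bin 9 (remaining 3)
16 → bin 10 (remaining 8)
5 → bin 10 (remaining 3)
22 → bin 11 (remaining 2)
15 → bin 12 (remaining 9)
4 → bin 12 (remaining 5)
12 bins × 24 = 288; used 201; unused 87.

87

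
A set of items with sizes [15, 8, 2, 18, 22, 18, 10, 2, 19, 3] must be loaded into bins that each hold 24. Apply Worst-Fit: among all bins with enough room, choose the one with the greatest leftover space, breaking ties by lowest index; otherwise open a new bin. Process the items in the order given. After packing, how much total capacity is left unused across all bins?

27

bin 1: place 15, 9 left
bin 1: place 8, 1 left
bin 2: place 2, 22 left
bin 2: place 18, 4 left
bin 3: place 22, 2 left
bin 4: place 18, 6 left
bin 5: place 10, 14 left
bin 5: place 2, 12 left
bin 6: place 19, 5 left
bin 5: place 3, 9 left
6 bins × 24 = 144; used 117; unused 27.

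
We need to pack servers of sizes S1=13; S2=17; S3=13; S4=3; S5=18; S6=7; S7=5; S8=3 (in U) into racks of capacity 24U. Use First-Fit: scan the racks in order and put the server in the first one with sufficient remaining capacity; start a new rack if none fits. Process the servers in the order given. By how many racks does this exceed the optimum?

0

First-Fit: [13,3,7] [17,5] [13,3] [18] → 4 racks.
Total size 79U; any packing needs at least ⌈79/24⌉ = 4 racks.
So 4 is already optimal.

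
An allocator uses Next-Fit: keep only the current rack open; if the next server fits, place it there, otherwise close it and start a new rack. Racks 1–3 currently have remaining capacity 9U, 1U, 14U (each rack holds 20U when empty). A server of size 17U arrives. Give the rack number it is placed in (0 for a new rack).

Next-Fit only looks at rack 3, which has 14U free.
17U does not fit, so a new rack is opened.

0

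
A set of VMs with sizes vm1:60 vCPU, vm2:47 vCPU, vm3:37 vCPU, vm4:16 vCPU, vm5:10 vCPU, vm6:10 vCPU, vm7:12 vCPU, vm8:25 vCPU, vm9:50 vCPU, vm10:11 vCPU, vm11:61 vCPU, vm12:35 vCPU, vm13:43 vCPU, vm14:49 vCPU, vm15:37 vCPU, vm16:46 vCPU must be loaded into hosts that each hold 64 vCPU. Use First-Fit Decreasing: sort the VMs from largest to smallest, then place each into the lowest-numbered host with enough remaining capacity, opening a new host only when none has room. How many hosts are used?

Sorted descending: 61, 60, 50, 49, 47, 46, 43, 37, 37, 35, 25, 16, 12, 11, 10, 10.
host 1: place 61 vCPU, 3 vCPU left
host 2: place 60 vCPU, 4 vCPU left
host 3: place 50 vCPU, 14 vCPU left
host 4: place 49 vCPU, 15 vCPU left
host 5: place 47 vCPU, 17 vCPU left
host 6: place 46 vCPU, 18 vCPU left
host 7: place 43 vCPU, 21 vCPU left
host 8: place 37 vCPU, 27 vCPU left
host 9: place 37 vCPU, 27 vCPU left
host 10: place 35 vCPU, 29 vCPU left
host 8: place 25 vCPU, 2 vCPU left
host 5: place 16 vCPU, 1 vCPU left
host 3: place 12 vCPU, 2 vCPU left
host 4: place 11 vCPU, 4 vCPU left
host 6: place 10 vCPU, 8 vCPU left
host 7: place 10 vCPU, 11 vCPU left
Final hosts: [61] [60] [50,12] [49,11] [47,16] [46,10] [43,10] [37,25] [37] [35].

10 hosts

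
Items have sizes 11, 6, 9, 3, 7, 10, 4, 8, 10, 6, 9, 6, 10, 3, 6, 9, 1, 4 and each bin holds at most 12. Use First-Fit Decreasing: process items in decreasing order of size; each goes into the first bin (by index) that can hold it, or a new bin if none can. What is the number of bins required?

Sorted descending: 11, 10, 10, 10, 9, 9, 9, 8, 7, 6, 6, 6, 6, 4, 4, 3, 3, 1.
bin 1: place 11, 1 left
bin 2: place 10, 2 left
bin 3: place 10, 2 left
bin 4: place 10, 2 left
bin 5: place 9, 3 left
bin 6: place 9, 3 left
bin 7: place 9, 3 left
bin 8: place 8, 4 left
bin 9: place 7, 5 left
bin 10: place 6, 6 left
bin 10: place 6, 0 left
bin 11: place 6, 6 left
bin 11: place 6, 0 left
bin 8: place 4, 0 left
bin 9: place 4, 1 left
bin 5: place 3, 0 left
bin 6: place 3, 0 left
bin 1: place 1, 0 left

11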